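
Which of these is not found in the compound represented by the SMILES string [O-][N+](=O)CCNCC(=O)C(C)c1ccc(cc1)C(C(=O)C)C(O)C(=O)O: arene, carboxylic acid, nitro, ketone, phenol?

arene: present (C6H4 — para-disubstituted benzene ring → arene).
nitro: present (O2NCH2 — –NO2 on carbon → nitro group).
carboxylic acid: present (COOH — –COOH: carbonyl C bonded to –OH and C → carboxylic acid (the –OH is not a separate alcohol)).
ketone: present (CO — –C(=O)– with carbon on both sides → ketone).
phenol: absent. In CH(OH), the –OH is on an sp³ carbon, not on an aromatic ring, so it is an alcohol.

phenol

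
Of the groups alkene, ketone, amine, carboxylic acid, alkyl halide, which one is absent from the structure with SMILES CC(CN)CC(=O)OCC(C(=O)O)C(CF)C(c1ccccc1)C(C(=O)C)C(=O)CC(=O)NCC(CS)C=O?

alkene

amine: present (CH(CH2NH2) — pendant –CH2NH2: N on sp³ C, no adjacent C=O → amine).
ketone: present (CH(COCH3) — pendant –COCH3: carbonyl C bonded to two carbons → ketone).
alkyl halide: present (CH(CH2F) — pendant –CH2X: halogen on sp³ carbon → alkyl halide).
carboxylic acid: present (CH(COOH) — pendant –COOH: carbonyl C bonded to C and –OH → carboxylic acid).
alkene: absent. In CH(C6H5), the C=C units are part of an aromatic ring, which is an arene, not an isolated alkene.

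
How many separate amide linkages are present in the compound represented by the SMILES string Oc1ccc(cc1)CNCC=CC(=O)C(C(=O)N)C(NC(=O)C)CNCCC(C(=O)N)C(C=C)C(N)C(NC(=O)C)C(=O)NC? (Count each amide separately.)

Reading the structure from left to right:
  HOC6H4: –OH attached directly to an aromatic ring → phenol (not alcohol); the ring itself is an arene.
  CH2NHCH2: C–N–C with sp³ carbons and no adjacent C=O → amine (secondary).
  CH=CH: C=C double bond → alkene.
  CO: –C(=O)– with carbon on both sides → ketone.
  CH(CONH2): pendant –CONH2: carbonyl C bonded to C and N → amide.
  CH(NHCOCH3): pendant –NHC(=O)CH3: N bonded to a carbonyl → amide (not amine).
  CH2NHCH2: C–N–C with sp³ carbons and no adjacent C=O → amine (secondary).
  CH(CONH2): pendant –CONH2: carbonyl C bonded to C and N → amide.
  CH(CH=CH2): pendant –CH=CH2: C=C double bond → alkene.
  CH(NH2): –NH2 on an sp³ carbon with no adjacent C=O → amine.
  CH(NHCOCH3): pendant –NHC(=O)CH3: N bonded to a carbonyl → amide (not amine).
  CONHCH3: –C(=O)NHCH3: carbonyl C bonded to C and to N → amide (the N is not an amine).
Amide appears at: CH(CONH2), CH(NHCOCH3), CH(CONH2), CH(NHCOCH3), CONHCH3 → 5.

5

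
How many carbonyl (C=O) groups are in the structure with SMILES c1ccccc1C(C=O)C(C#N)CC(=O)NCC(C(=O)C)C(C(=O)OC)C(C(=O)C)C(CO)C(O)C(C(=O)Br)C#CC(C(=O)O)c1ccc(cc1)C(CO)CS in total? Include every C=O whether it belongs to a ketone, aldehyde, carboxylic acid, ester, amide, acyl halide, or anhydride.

7

CH(CHO): aldehyde, 1 C=O (running total 1).
CH2CONHCH2: amide, 1 C=O (running total 2).
CH(COCH3): ketone, 1 C=O (running total 3).
CH(COOCH3): ester, 1 C=O (running total 4).
CH(COCH3): ketone, 1 C=O (running total 5).
CH(COBr): acyl halide, 1 C=O (running total 6).
CH(COOH): carboxylic acid, 1 C=O (running total 7).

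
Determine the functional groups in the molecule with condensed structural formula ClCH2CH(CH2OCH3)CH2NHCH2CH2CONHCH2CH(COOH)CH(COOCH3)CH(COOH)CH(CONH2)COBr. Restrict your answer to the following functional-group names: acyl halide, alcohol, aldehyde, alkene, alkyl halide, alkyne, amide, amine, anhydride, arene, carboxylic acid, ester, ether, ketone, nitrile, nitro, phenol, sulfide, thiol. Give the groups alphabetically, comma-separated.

acyl halide, alkyl halide, amide, amine, carboxylic acid, ester, ether

Working along the chain:
  ClCH2: halogen on an sp³ carbon → alkyl halide.
  CH(CH2OCH3): pendant –CH2OCH3: C–O–C linkage → ether.
  CH2NHCH2: C–N–C with sp³ carbons and no adjacent C=O → amine (secondary).
  CH2CONHCH2: –C(=O)–N– linkage → amide (the N is not an amine).
  CH(COOH): pendant –COOH: carbonyl C bonded to C and –OH → carboxylic acid.
  CH(COOCH3): pendant –COOCH3: carbonyl C bonded to C and –OCH3 → ester.
  CH(COOH): pendant –COOH: carbonyl C bonded to C and –OH → carboxylic acid.
  CH(CONH2): pendant –CONH2: carbonyl C bonded to C and N → amide.
  COBr: –C(=O)Br: carbonyl C bonded to C and to a halogen → acyl halide (not alkyl halide).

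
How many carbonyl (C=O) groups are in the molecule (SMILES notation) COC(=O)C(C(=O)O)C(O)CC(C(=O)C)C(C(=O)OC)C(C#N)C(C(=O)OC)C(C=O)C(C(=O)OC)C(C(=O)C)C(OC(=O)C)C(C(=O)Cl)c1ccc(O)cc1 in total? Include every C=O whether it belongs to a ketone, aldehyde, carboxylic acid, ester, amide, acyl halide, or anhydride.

10

CH3OOC: ester, 1 C=O (running total 1).
CH(COOH): carboxylic acid, 1 C=O (running total 2).
CH(COCH3): ketone, 1 C=O (running total 3).
CH(COOCH3): ester, 1 C=O (running total 4).
CH(COOCH3): ester, 1 C=O (running total 5).
CH(CHO): aldehyde, 1 C=O (running total 6).
CH(COOCH3): ester, 1 C=O (running total 7).
CH(COCH3): ketone, 1 C=O (running total 8).
CH(OCOCH3): ester, 1 C=O (running total 9).
CH(COCl): acyl halide, 1 C=O (running total 10).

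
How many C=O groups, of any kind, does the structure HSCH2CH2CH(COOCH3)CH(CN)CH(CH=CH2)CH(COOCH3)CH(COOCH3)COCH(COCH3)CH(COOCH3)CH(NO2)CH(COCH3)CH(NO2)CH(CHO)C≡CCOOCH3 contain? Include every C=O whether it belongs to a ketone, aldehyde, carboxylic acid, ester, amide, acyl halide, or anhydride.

CH(COOCH3): ester, 1 C=O (running total 1).
CH(COOCH3): ester, 1 C=O (running total 2).
CH(COOCH3): ester, 1 C=O (running total 3).
CO: ketone, 1 C=O (running total 4).
CH(COCH3): ketone, 1 C=O (running total 5).
CH(COOCH3): ester, 1 C=O (running total 6).
CH(COCH3): ketone, 1 C=O (running total 7).
CH(CHO): aldehyde, 1 C=O (running total 8).
COOCH3: ester, 1 C=O (running total 9).

9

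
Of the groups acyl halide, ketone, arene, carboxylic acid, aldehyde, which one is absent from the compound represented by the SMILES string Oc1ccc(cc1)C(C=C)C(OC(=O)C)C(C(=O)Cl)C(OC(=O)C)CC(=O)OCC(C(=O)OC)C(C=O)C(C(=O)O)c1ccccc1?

carboxylic acid: present (CH(COOH) — pendant –COOH: carbonyl C bonded to C and –OH → carboxylic acid).
arene: present (HOC6H4 — –OH attached directly to an aromatic ring → phenol (not alcohol); the ring itself is an arene).
acyl halide: present (CH(COCl) — pendant –C(=O)X: carbonyl C bonded to C and halogen → acyl halide).
aldehyde: present (CH(CHO) — pendant –CHO: carbonyl C bonded to C and H → aldehyde).
ketone: absent. In each of CH(OCOCH3), CH2COOCH2 and CH(COOCH3), the C=O is bonded to an –O–C group, which defines an ester, not a ketone. In CH(COOH), the C=O bears an –OH, making it a carboxylic acid rather than a ketone. In CH(CHO), the carbonyl carbon carries an H, so it is an aldehyde, not a ketone. In CH(COCl), the C=O is bonded to a halogen, which defines an acyl halide, not a ketone.

ketone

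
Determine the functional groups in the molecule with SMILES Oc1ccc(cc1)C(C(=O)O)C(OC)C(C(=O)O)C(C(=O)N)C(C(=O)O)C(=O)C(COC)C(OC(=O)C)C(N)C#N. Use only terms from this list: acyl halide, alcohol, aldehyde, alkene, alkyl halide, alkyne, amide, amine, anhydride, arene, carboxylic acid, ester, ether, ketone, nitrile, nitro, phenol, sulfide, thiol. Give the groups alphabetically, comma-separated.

amide, amine, arene, carboxylic acid, ester, ether, ketone, nitrile, phenol

Taking each segment in turn:
  HOC6H4: –OH attached directly to an aromatic ring → phenol (not alcohol); the ring itself is an arene.
  CH(COOH): pendant –COOH: carbonyl C bonded to C and –OH → carboxylic acid.
  CH(OCH3): pendant –OCH3: C–O–C with sp³ C, no adjacent C=O → ether.
  CH(COOH): pendant –COOH: carbonyl C bonded to C and –OH → carboxylic acid.
  CH(CONH2): pendant –CONH2: carbonyl C bonded to C and N → amide.
  CH(COOH): pendant –COOH: carbonyl C bonded to C and –OH → carboxylic acid.
  CO: –C(=O)– with carbon on both sides → ketone.
  CH(CH2OCH3): pendant –CH2OCH3: C–O–C linkage → ether.
  CH(OCOCH3): pendant –OC(=O)CH3: an acyloxy group → ester.
  CH(NH2): –NH2 on an sp³ carbon with no adjacent C=O → amine.
  CN: –C≡N: carbon triple-bonded to nitrogen → nitrile.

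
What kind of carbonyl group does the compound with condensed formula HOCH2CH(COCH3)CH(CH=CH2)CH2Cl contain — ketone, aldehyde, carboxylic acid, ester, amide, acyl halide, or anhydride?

The carbonyl is in the CH(COCH3) segment: pendant –COCH3: carbonyl C bonded to two carbons → ketone.

ketone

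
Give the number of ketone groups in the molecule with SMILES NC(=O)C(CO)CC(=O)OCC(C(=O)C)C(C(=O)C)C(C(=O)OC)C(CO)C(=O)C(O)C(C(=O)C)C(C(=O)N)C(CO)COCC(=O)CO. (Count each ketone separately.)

Reading the structure from left to right:
  H2NCO: –C(=O)NH2: carbonyl C bonded to C and to N → amide (the N is not a separate amine).
  CH(CH2OH): pendant –CH2OH on an sp³ backbone C → alcohol.
  CH2COOCH2: –C(=O)–O–C with C on the carbonyl side → ester.
  CH(COCH3): pendant –COCH3: carbonyl C bonded to two carbons → ketone.
  CH(COCH3): pendant –COCH3: carbonyl C bonded to two carbons → ketone.
  CH(COOCH3): pendant –COOCH3: carbonyl C bonded to C and –OCH3 → ester.
  CH(CH2OH): pendant –CH2OH on an sp³ backbone C → alcohol.
  CO: –C(=O)– with carbon on both sides → ketone.
  CH(OH): –OH on an sp³ carbon → alcohol (secondary).
  CH(COCH3): pendant –COCH3: carbonyl C bonded to two carbons → ketone.
  CH(CONH2): pendant –CONH2: carbonyl C bonded to C and N → amide.
  CH(CH2OH): pendant –CH2OH on an sp³ backbone C → alcohol.
  CH2OCH2: C–O–C with sp³ carbons on both sides and no adjacent C=O → ether.
  CO: –C(=O)– with carbon on both sides → ketone.
  CH2OH: –OH on an sp³ carbon → alcohol.
Ketone appears at: CH(COCH3), CH(COCH3), CO, CH(COCH3), CO → 5.

5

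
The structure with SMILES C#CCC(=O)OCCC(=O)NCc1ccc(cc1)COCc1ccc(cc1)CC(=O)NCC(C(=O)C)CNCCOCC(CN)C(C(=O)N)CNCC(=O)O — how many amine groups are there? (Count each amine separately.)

Reading the structure from left to right:
  HC≡C: C≡C triple bond → alkyne.
  CH2COOCH2: –C(=O)–O–C with C on the carbonyl side → ester.
  CH2CONHCH2: –C(=O)–N– linkage → amide (the N is not an amine).
  C6H4: para-disubstituted benzene ring → arene.
  CH2OCH2: C–O–C with sp³ carbons on both sides and no adjacent C=O → ether.
  C6H4: para-disubstituted benzene ring → arene.
  CH2CONHCH2: –C(=O)–N– linkage → amide (the N is not an amine).
  CH(COCH3): pendant –COCH3: carbonyl C bonded to two carbons → ketone.
  CH2NHCH2: C–N–C with sp³ carbons and no adjacent C=O → amine (secondary).
  CH2OCH2: C–O–C with sp³ carbons on both sides and no adjacent C=O → ether.
  CH(CH2NH2): pendant –CH2NH2: N on sp³ C, no adjacent C=O → amine.
  CH(CONH2): pendant –CONH2: carbonyl C bonded to C and N → amide.
  CH2NHCH2: C–N–C with sp³ carbons and no adjacent C=O → amine (secondary).
  COOH: –COOH: carbonyl C bonded to –OH and C → carboxylic acid (the –OH is not a separate alcohol).
Amine appears at: CH2NHCH2, CH(CH2NH2), CH2NHCH2 → 3.

3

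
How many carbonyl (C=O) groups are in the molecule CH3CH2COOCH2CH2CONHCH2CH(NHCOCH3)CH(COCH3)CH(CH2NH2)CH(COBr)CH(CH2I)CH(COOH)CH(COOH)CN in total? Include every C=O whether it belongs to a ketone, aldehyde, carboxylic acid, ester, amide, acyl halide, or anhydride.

CH2COOCH2: ester, 1 C=O (running total 1).
CH2CONHCH2: amide, 1 C=O (running total 2).
CH(NHCOCH3): amide, 1 C=O (running total 3).
CH(COCH3): ketone, 1 C=O (running total 4).
CH(COBr): acyl halide, 1 C=O (running total 5).
CH(COOH): carboxylic acid, 1 C=O (running total 6).
CH(COOH): carboxylic acid, 1 C=O (running total 7).

7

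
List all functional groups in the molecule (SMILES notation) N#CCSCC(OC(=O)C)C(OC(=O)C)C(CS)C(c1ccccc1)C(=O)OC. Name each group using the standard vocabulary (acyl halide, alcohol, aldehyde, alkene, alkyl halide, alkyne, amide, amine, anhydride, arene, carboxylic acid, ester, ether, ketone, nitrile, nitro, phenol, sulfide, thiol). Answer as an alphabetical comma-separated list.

arene, ester, nitrile, sulfide, thiol

N≡C–: carbon triple-bonded to nitrogen → nitrile.
C–S–C linkage → sulfide (thioether).
pendant –OC(=O)CH3: an acyloxy group → ester.
pendant –OC(=O)CH3: an acyloxy group → ester.
pendant –CH2SH → thiol.
pendant –C6H5: benzene ring → arene.
–C(=O)OCH3: carbonyl C bonded to C and to –OCH3 → ester (not ketone + ether).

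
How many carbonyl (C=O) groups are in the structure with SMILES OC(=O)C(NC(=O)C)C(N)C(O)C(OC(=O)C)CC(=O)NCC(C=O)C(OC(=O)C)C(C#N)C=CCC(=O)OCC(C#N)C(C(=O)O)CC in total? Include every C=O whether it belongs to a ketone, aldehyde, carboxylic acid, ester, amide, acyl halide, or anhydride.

8

HOOC: carboxylic acid, 1 C=O (running total 1).
CH(NHCOCH3): amide, 1 C=O (running total 2).
CH(OCOCH3): ester, 1 C=O (running total 3).
CH2CONHCH2: amide, 1 C=O (running total 4).
CH(CHO): aldehyde, 1 C=O (running total 5).
CH(OCOCH3): ester, 1 C=O (running total 6).
CH2COOCH2: ester, 1 C=O (running total 7).
CH(COOH): carboxylic acid, 1 C=O (running total 8).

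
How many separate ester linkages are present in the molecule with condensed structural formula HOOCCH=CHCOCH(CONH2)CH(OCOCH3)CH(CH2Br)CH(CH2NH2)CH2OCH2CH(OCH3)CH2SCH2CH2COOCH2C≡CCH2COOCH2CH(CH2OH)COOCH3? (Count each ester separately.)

4

Working along the chain:
  HOOC: –COOH: carbonyl C bonded to –OH and C → carboxylic acid (the –OH is not a separate alcohol).
  CH=CH: C=C double bond → alkene.
  CO: –C(=O)– with carbon on both sides → ketone.
  CH(CONH2): pendant –CONH2: carbonyl C bonded to C and N → amide.
  CH(OCOCH3): pendant –OC(=O)CH3: an acyloxy group → ester.
  CH(CH2Br): pendant –CH2X: halogen on sp³ carbon → alkyl halide.
  CH(CH2NH2): pendant –CH2NH2: N on sp³ C, no adjacent C=O → amine.
  CH2OCH2: C–O–C with sp³ carbons on both sides and no adjacent C=O → ether.
  CH(OCH3): pendant –OCH3: C–O–C with sp³ C, no adjacent C=O → ether.
  CH2SCH2: C–S–C linkage → sulfide (thioether).
  CH2COOCH2: –C(=O)–O–C with C on the carbonyl side → ester.
  C≡C: C≡C triple bond → alkyne.
  CH2COOCH2: –C(=O)–O–C with C on the carbonyl side → ester.
  CH(CH2OH): pendant –CH2OH on an sp³ backbone C → alcohol.
  COOCH3: –C(=O)OCH3: carbonyl C bonded to C and to –OCH3 → ester (not ketone + ether).
Ester appears at: CH(OCOCH3), CH2COOCH2, CH2COOCH2, COOCH3 → 4.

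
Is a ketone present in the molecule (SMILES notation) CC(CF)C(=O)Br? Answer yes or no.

pendant –CH2X: halogen on sp³ carbon → alkyl halide.
–C(=O)Br: carbonyl C bonded to C and to a halogen → acyl halide (not alkyl halide).
In COBr, the C=O is bonded to a halogen, which defines an acyl halide, not a ketone.
The groups actually present are: acyl halide, alkyl halide.

no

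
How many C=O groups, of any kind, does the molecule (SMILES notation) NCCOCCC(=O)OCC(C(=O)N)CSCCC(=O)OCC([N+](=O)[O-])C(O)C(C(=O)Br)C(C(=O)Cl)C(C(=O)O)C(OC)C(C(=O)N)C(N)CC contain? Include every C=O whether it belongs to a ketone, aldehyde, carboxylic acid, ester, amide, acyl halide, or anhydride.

7

CH2COOCH2: ester, 1 C=O (running total 1).
CH(CONH2): amide, 1 C=O (running total 2).
CH2COOCH2: ester, 1 C=O (running total 3).
CH(COBr): acyl halide, 1 C=O (running total 4).
CH(COCl): acyl halide, 1 C=O (running total 5).
CH(COOH): carboxylic acid, 1 C=O (running total 6).
CH(CONH2): amide, 1 C=O (running total 7).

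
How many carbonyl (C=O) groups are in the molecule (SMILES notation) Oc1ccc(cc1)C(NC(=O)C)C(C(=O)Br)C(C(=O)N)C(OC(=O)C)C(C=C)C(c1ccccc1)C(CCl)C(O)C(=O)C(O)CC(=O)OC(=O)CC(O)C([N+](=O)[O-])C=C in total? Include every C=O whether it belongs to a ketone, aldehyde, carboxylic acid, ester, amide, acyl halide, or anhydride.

7

CH(NHCOCH3): amide, 1 C=O (running total 1).
CH(COBr): acyl halide, 1 C=O (running total 2).
CH(CONH2): amide, 1 C=O (running total 3).
CH(OCOCH3): ester, 1 C=O (running total 4).
CO: ketone, 1 C=O (running total 5).
CH2CO-O-COCH2: anhydride, 2 C=O (running total 7).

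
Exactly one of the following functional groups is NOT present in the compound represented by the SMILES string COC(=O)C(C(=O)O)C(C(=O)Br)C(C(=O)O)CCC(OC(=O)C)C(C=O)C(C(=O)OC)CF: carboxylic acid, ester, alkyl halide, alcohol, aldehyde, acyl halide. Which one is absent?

aldehyde: present (CH(CHO) — pendant –CHO: carbonyl C bonded to C and H → aldehyde).
ester: present (CH3OOC — CH3O–C(=O)–: carbonyl C bonded to C and to –OCH3 → ester (not ketone + ether)).
acyl halide: present (CH(COBr) — pendant –C(=O)X: carbonyl C bonded to C and halogen → acyl halide).
carboxylic acid: present (CH(COOH) — pendant –COOH: carbonyl C bonded to C and –OH → carboxylic acid).
alkyl halide: present (CH2F — halogen on an sp³ carbon → alkyl halide).
alcohol: absent. In CH(COOH), the –OH sits on a carbonyl carbon, making it part of a carboxylic acid, not an alcohol.

alcohol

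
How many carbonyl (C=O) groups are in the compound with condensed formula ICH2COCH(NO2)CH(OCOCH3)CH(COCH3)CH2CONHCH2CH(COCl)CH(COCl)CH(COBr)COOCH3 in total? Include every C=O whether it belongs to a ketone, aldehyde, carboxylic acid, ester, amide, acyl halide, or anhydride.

CO: ketone, 1 C=O (running total 1).
CH(OCOCH3): ester, 1 C=O (running total 2).
CH(COCH3): ketone, 1 C=O (running total 3).
CH2CONHCH2: amide, 1 C=O (running total 4).
CH(COCl): acyl halide, 1 C=O (running total 5).
CH(COCl): acyl halide, 1 C=O (running total 6).
CH(COBr): acyl halide, 1 C=O (running total 7).
COOCH3: ester, 1 C=O (running total 8).

8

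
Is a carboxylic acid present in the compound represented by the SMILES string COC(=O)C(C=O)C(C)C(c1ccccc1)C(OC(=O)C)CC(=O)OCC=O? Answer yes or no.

no

Taking each segment in turn:
  CH3OOC: CH3O–C(=O)–: carbonyl C bonded to C and to –OCH3 → ester (not ketone + ether).
  CH(CHO): pendant –CHO: carbonyl C bonded to C and H → aldehyde.
  CH(C6H5): pendant –C6H5: benzene ring → arene.
  CH(OCOCH3): pendant –OC(=O)CH3: an acyloxy group → ester.
  CH2COOCH2: –C(=O)–O–C with C on the carbonyl side → ester.
  CHO: terminal –CHO: carbonyl C bonded to H and C → aldehyde.
In each of CH3OOC, CH(OCOCH3) and CH2COOCH2, the acyl oxygen is bonded to carbon (–O–C), not to H, so this is an ester.
The groups actually present are: aldehyde, arene, ester.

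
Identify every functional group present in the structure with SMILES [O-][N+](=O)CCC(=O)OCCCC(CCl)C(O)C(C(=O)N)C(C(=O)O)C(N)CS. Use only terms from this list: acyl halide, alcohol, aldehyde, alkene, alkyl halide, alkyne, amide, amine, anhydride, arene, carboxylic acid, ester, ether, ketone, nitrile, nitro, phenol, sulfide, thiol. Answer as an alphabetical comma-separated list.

Reading the structure from left to right:
  O2NCH2: –NO2 on carbon → nitro group.
  CH2COOCH2: –C(=O)–O–C with C on the carbonyl side → ester.
  CH(CH2Cl): pendant –CH2X: halogen on sp³ carbon → alkyl halide.
  CH(OH): –OH on an sp³ carbon → alcohol (secondary).
  CH(CONH2): pendant –CONH2: carbonyl C bonded to C and N → amide.
  CH(COOH): pendant –COOH: carbonyl C bonded to C and –OH → carboxylic acid.
  CH(NH2): –NH2 on an sp³ carbon with no adjacent C=O → amine.
  CH2SH: –SH on an sp³ carbon → thiol.

alcohol, alkyl halide, amide, amine, carboxylic acid, ester, nitro, thiol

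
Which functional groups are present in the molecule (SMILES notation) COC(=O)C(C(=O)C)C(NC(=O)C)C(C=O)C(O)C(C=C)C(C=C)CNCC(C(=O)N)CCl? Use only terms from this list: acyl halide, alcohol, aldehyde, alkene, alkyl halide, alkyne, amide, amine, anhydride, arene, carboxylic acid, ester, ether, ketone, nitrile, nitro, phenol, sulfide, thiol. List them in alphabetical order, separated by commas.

alcohol, aldehyde, alkene, alkyl halide, amide, amine, ester, ketone

CH3O–C(=O)–: carbonyl C bonded to C and to –OCH3 → ester (not ketone + ether).
pendant –COCH3: carbonyl C bonded to two carbons → ketone.
pendant –NHC(=O)CH3: N bonded to a carbonyl → amide (not amine).
pendant –CHO: carbonyl C bonded to C and H → aldehyde.
–OH on an sp³ carbon → alcohol (secondary).
pendant –CH=CH2: C=C double bond → alkene.
pendant –CH=CH2: C=C double bond → alkene.
C–N–C with sp³ carbons and no adjacent C=O → amine (secondary).
pendant –CONH2: carbonyl C bonded to C and N → amide.
halogen on an sp³ carbon → alkyl halide.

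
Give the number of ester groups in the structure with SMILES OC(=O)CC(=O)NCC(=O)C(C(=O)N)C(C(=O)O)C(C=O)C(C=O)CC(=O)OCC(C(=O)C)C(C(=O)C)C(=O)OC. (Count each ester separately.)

Working along the chain:
  HOOC: –COOH: carbonyl C bonded to –OH and C → carboxylic acid (the –OH is not a separate alcohol).
  CH2CONHCH2: –C(=O)–N– linkage → amide (the N is not an amine).
  CO: –C(=O)– with carbon on both sides → ketone.
  CH(CONH2): pendant –CONH2: carbonyl C bonded to C and N → amide.
  CH(COOH): pendant –COOH: carbonyl C bonded to C and –OH → carboxylic acid.
  CH(CHO): pendant –CHO: carbonyl C bonded to C and H → aldehyde.
  CH(CHO): pendant –CHO: carbonyl C bonded to C and H → aldehyde.
  CH2COOCH2: –C(=O)–O–C with C on the carbonyl side → ester.
  CH(COCH3): pendant –COCH3: carbonyl C bonded to two carbons → ketone.
  CH(COCH3): pendant –COCH3: carbonyl C bonded to two carbons → ketone.
  COOCH3: –C(=O)OCH3: carbonyl C bonded to C and to –OCH3 → ester (not ketone + ether).
Ester appears at: CH2COOCH2, COOCH3 → 2.

2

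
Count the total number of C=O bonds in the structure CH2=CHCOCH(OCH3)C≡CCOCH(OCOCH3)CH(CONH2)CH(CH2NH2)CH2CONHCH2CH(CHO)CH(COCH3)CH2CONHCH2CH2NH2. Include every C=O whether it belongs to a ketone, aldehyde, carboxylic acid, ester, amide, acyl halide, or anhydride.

CO: ketone, 1 C=O (running total 1).
CO: ketone, 1 C=O (running total 2).
CH(OCOCH3): ester, 1 C=O (running total 3).
CH(CONH2): amide, 1 C=O (running total 4).
CH2CONHCH2: amide, 1 C=O (running total 5).
CH(CHO): aldehyde, 1 C=O (running total 6).
CH(COCH3): ketone, 1 C=O (running total 7).
CH2CONHCH2: amide, 1 C=O (running total 8).

8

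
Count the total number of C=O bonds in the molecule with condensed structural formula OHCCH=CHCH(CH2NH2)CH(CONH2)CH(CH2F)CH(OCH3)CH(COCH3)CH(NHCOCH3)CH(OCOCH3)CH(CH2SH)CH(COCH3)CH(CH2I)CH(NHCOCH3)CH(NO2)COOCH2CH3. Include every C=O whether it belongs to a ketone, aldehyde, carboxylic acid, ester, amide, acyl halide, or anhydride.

OHC: aldehyde, 1 C=O (running total 1).
CH(CONH2): amide, 1 C=O (running total 2).
CH(COCH3): ketone, 1 C=O (running total 3).
CH(NHCOCH3): amide, 1 C=O (running total 4).
CH(OCOCH3): ester, 1 C=O (running total 5).
CH(COCH3): ketone, 1 C=O (running total 6).
CH(NHCOCH3): amide, 1 C=O (running total 7).
COOCH2CH3: ester, 1 C=O (running total 8).

8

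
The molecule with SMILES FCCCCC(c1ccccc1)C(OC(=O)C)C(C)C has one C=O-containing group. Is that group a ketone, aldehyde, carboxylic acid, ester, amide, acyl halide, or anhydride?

The carbonyl is in the CH(OCOCH3) segment: pendant –OC(=O)CH3: an acyloxy group → ester.

ester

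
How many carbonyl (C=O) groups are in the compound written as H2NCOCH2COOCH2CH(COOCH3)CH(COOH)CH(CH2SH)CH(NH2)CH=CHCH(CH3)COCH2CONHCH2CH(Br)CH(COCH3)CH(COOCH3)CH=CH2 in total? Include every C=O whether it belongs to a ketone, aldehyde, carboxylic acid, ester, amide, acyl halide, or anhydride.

8

H2NCO: amide, 1 C=O (running total 1).
CH2COOCH2: ester, 1 C=O (running total 2).
CH(COOCH3): ester, 1 C=O (running total 3).
CH(COOH): carboxylic acid, 1 C=O (running total 4).
CO: ketone, 1 C=O (running total 5).
CH2CONHCH2: amide, 1 C=O (running total 6).
CH(COCH3): ketone, 1 C=O (running total 7).
CH(COOCH3): ester, 1 C=O (running total 8).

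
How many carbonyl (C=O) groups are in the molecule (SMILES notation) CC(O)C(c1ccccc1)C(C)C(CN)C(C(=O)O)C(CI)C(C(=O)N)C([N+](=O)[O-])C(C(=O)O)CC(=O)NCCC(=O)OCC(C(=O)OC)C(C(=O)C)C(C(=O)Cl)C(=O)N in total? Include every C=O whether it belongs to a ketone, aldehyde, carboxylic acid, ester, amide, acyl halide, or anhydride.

CH(COOH): carboxylic acid, 1 C=O (running total 1).
CH(CONH2): amide, 1 C=O (running total 2).
CH(COOH): carboxylic acid, 1 C=O (running total 3).
CH2CONHCH2: amide, 1 C=O (running total 4).
CH2COOCH2: ester, 1 C=O (running total 5).
CH(COOCH3): ester, 1 C=O (running total 6).
CH(COCH3): ketone, 1 C=O (running total 7).
CH(COCl): acyl halide, 1 C=O (running total 8).
CONH2: amide, 1 C=O (running total 9).

9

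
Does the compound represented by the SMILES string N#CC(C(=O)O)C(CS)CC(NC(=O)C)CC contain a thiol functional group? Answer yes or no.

Working along the chain:
  N≡C: N≡C–: carbon triple-bonded to nitrogen → nitrile.
  CH(COOH): pendant –COOH: carbonyl C bonded to C and –OH → carboxylic acid.
  CH(CH2SH): pendant –CH2SH → thiol.
  CH(NHCOCH3): pendant –NHC(=O)CH3: N bonded to a carbonyl → amide (not amine).
The CH(CH2SH) segment supplies the thiol: pendant –CH2SH → thiol.

yes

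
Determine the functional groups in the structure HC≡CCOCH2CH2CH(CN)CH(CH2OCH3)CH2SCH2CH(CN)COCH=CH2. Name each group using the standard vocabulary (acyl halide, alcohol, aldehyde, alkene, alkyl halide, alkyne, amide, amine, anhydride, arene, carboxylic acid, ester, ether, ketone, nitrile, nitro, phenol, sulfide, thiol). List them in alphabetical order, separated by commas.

Taking each segment in turn:
  HC≡C: C≡C triple bond → alkyne.
  CO: –C(=O)– with carbon on both sides → ketone.
  CH(CN): pendant –C≡N: nitrile.
  CH(CH2OCH3): pendant –CH2OCH3: C–O–C linkage → ether.
  CH2SCH2: C–S–C linkage → sulfide (thioether).
  CH(CN): pendant –C≡N: nitrile.
  CO: –C(=O)– with carbon on both sides → ketone.
  CH=CH2: C=C double bond → alkene.

alkene, alkyne, ether, ketone, nitrile, sulfide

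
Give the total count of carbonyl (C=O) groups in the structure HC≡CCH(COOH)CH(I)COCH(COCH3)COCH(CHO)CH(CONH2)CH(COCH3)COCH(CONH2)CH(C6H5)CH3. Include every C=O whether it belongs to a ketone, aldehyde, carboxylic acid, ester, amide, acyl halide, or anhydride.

CH(COOH): carboxylic acid, 1 C=O (running total 1).
CO: ketone, 1 C=O (running total 2).
CH(COCH3): ketone, 1 C=O (running total 3).
CO: ketone, 1 C=O (running total 4).
CH(CHO): aldehyde, 1 C=O (running total 5).
CH(CONH2): amide, 1 C=O (running total 6).
CH(COCH3): ketone, 1 C=O (running total 7).
CO: ketone, 1 C=O (running total 8).
CH(CONH2): amide, 1 C=O (running total 9).

9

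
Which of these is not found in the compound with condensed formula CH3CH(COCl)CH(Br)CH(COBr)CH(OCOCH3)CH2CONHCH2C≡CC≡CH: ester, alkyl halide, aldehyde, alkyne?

ester: present (CH(OCOCH3) — pendant –OC(=O)CH3: an acyloxy group → ester).
alkyl halide: present (CH(Br) — halogen on an sp³ carbon → alkyl halide).
alkyne: present (C≡C — C≡C triple bond → alkyne).
aldehyde: no segment matches this pattern.

aldehyde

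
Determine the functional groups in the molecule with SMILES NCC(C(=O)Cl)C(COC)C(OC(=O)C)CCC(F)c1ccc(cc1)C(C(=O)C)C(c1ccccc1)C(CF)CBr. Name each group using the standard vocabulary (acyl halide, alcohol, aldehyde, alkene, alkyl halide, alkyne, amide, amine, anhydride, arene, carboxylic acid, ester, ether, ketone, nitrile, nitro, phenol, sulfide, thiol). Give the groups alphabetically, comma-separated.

acyl halide, alkyl halide, amine, arene, ester, ether, ketone

–NH2 on an sp³ carbon with no adjacent C=O → amine.
pendant –C(=O)X: carbonyl C bonded to C and halogen → acyl halide.
pendant –CH2OCH3: C–O–C linkage → ether.
pendant –OC(=O)CH3: an acyloxy group → ester.
halogen on an sp³ carbon → alkyl halide.
para-disubstituted benzene ring → arene.
pendant –COCH3: carbonyl C bonded to two carbons → ketone.
pendant –C6H5: benzene ring → arene.
pendant –CH2X: halogen on sp³ carbon → alkyl halide.
halogen on an sp³ carbon → alkyl halide.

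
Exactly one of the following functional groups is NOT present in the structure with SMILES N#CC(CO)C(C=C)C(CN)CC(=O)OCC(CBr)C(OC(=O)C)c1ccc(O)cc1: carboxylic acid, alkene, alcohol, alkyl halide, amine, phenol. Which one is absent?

carboxylic acid

phenol: present (C6H4OH — –OH attached directly to an aromatic ring → phenol (not alcohol); the ring itself is an arene).
amine: present (CH(CH2NH2) — pendant –CH2NH2: N on sp³ C, no adjacent C=O → amine).
alkyl halide: present (CH(CH2Br) — pendant –CH2X: halogen on sp³ carbon → alkyl halide).
alkene: present (CH(CH=CH2) — pendant –CH=CH2: C=C double bond → alkene).
alcohol: present (CH(CH2OH) — pendant –CH2OH on an sp³ backbone C → alcohol).
carboxylic acid: absent. In each of CH2COOCH2 and CH(OCOCH3), the acyl oxygen is bonded to carbon (–O–C), not to H, so this is an ester.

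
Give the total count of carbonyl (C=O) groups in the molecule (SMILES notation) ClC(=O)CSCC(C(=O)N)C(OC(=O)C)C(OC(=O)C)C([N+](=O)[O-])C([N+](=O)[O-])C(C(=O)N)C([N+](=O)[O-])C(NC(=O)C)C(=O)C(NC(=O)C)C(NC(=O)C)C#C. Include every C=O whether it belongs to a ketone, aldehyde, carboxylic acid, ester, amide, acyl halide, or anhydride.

ClCO: acyl halide, 1 C=O (running total 1).
CH(CONH2): amide, 1 C=O (running total 2).
CH(OCOCH3): ester, 1 C=O (running total 3).
CH(OCOCH3): ester, 1 C=O (running total 4).
CH(CONH2): amide, 1 C=O (running total 5).
CH(NHCOCH3): amide, 1 C=O (running total 6).
CO: ketone, 1 C=O (running total 7).
CH(NHCOCH3): amide, 1 C=O (running total 8).
CH(NHCOCH3): amide, 1 C=O (running total 9).

9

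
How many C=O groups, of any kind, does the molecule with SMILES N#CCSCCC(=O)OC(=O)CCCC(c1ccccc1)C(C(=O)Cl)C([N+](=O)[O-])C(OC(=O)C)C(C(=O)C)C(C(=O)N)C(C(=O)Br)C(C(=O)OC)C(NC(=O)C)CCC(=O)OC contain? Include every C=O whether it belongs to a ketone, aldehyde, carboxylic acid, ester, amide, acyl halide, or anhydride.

10

CH2CO-O-COCH2: anhydride, 2 C=O (running total 2).
CH(COCl): acyl halide, 1 C=O (running total 3).
CH(OCOCH3): ester, 1 C=O (running total 4).
CH(COCH3): ketone, 1 C=O (running total 5).
CH(CONH2): amide, 1 C=O (running total 6).
CH(COBr): acyl halide, 1 C=O (running total 7).
CH(COOCH3): ester, 1 C=O (running total 8).
CH(NHCOCH3): amide, 1 C=O (running total 9).
COOCH3: ester, 1 C=O (running total 10).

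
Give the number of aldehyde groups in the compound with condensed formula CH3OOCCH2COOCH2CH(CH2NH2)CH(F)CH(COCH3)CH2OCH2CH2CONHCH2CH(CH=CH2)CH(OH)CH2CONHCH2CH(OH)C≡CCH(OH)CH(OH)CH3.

CH3O–C(=O)–: carbonyl C bonded to C and to –OCH3 → ester (not ketone + ether).
–C(=O)–O–C with C on the carbonyl side → ester.
pendant –CH2NH2: N on sp³ C, no adjacent C=O → amine.
halogen on an sp³ carbon → alkyl halide.
pendant –COCH3: carbonyl C bonded to two carbons → ketone.
C–O–C with sp³ carbons on both sides and no adjacent C=O → ether.
–C(=O)–N– linkage → amide (the N is not an amine).
pendant –CH=CH2: C=C double bond → alkene.
–OH on an sp³ carbon → alcohol (secondary).
–C(=O)–N– linkage → amide (the N is not an amine).
–OH on an sp³ carbon → alcohol (secondary).
C≡C triple bond → alkyne.
–OH on an sp³ carbon → alcohol (secondary).
–OH on an sp³ carbon → alcohol (secondary).
No segment is a aldehyde: CH3OOC is ester, not aldehyde; CH2COOCH2 is ester, not aldehyde; CH(COCH3) is ketone, not aldehyde. → 0.

0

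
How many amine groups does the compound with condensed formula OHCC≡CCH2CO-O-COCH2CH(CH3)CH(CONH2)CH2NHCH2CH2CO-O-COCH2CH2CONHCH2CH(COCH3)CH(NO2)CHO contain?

1

terminal –CHO: carbonyl C bonded to H and C → aldehyde.
C≡C triple bond → alkyne.
two acyl groups sharing one oxygen, –C(=O)–O–C(=O)– → anhydride.
pendant –CONH2: carbonyl C bonded to C and N → amide.
C–N–C with sp³ carbons and no adjacent C=O → amine (secondary).
two acyl groups sharing one oxygen, –C(=O)–O–C(=O)– → anhydride.
–C(=O)–N– linkage → amide (the N is not an amine).
pendant –COCH3: carbonyl C bonded to two carbons → ketone.
–NO2 on an sp³ carbon → nitro (the N=O is not a carbonyl).
terminal –CHO: carbonyl C bonded to H and C → aldehyde.
Amine appears at: CH2NHCH2 → 1.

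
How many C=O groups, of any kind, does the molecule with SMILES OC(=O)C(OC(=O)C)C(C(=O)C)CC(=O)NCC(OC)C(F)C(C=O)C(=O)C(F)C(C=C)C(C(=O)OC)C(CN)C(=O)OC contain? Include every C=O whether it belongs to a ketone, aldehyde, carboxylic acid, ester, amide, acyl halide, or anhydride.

HOOC: carboxylic acid, 1 C=O (running total 1).
CH(OCOCH3): ester, 1 C=O (running total 2).
CH(COCH3): ketone, 1 C=O (running total 3).
CH2CONHCH2: amide, 1 C=O (running total 4).
CH(CHO): aldehyde, 1 C=O (running total 5).
CO: ketone, 1 C=O (running total 6).
CH(COOCH3): ester, 1 C=O (running total 7).
COOCH3: ester, 1 C=O (running total 8).

8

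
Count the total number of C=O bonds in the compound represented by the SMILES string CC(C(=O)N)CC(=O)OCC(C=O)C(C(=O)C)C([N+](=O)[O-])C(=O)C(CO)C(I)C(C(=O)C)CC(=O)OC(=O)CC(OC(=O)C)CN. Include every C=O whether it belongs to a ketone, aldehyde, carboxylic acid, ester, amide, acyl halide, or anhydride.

9

CH(CONH2): amide, 1 C=O (running total 1).
CH2COOCH2: ester, 1 C=O (running total 2).
CH(CHO): aldehyde, 1 C=O (running total 3).
CH(COCH3): ketone, 1 C=O (running total 4).
CO: ketone, 1 C=O (running total 5).
CH(COCH3): ketone, 1 C=O (running total 6).
CH2CO-O-COCH2: anhydride, 2 C=O (running total 8).
CH(OCOCH3): ester, 1 C=O (running total 9).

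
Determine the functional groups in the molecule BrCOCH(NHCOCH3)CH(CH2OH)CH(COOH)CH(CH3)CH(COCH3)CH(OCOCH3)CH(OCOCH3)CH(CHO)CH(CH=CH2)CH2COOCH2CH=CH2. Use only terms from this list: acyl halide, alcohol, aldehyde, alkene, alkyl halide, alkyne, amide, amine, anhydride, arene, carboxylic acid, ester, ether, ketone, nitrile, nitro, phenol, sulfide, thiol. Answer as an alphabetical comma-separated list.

acyl halide, alcohol, aldehyde, alkene, amide, carboxylic acid, ester, ketone

Taking each segment in turn:
  BrCO: –C(=O)Br: carbonyl C bonded to C and to a halogen → acyl halide (not alkyl halide).
  CH(NHCOCH3): pendant –NHC(=O)CH3: N bonded to a carbonyl → amide (not amine).
  CH(CH2OH): pendant –CH2OH on an sp³ backbone C → alcohol.
  CH(COOH): pendant –COOH: carbonyl C bonded to C and –OH → carboxylic acid.
  CH(COCH3): pendant –COCH3: carbonyl C bonded to two carbons → ketone.
  CH(OCOCH3): pendant –OC(=O)CH3: an acyloxy group → ester.
  CH(OCOCH3): pendant –OC(=O)CH3: an acyloxy group → ester.
  CH(CHO): pendant –CHO: carbonyl C bonded to C and H → aldehyde.
  CH(CH=CH2): pendant –CH=CH2: C=C double bond → alkene.
  CH2COOCH2: –C(=O)–O–C with C on the carbonyl side → ester.
  CH=CH2: C=C double bond → alkene.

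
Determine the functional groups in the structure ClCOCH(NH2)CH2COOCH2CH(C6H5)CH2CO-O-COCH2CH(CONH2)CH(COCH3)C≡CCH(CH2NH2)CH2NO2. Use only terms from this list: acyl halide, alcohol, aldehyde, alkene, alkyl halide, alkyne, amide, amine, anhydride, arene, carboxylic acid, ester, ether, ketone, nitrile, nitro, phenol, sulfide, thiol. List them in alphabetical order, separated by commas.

acyl halide, alkyne, amide, amine, anhydride, arene, ester, ketone, nitro

Working along the chain:
  ClCO: –C(=O)Cl: carbonyl C bonded to C and to a halogen → acyl halide (not alkyl halide).
  CH(NH2): –NH2 on an sp³ carbon with no adjacent C=O → amine.
  CH2COOCH2: –C(=O)–O–C with C on the carbonyl side → ester.
  CH(C6H5): pendant –C6H5: benzene ring → arene.
  CH2CO-O-COCH2: two acyl groups sharing one oxygen, –C(=O)–O–C(=O)– → anhydride.
  CH(CONH2): pendant –CONH2: carbonyl C bonded to C and N → amide.
  CH(COCH3): pendant –COCH3: carbonyl C bonded to two carbons → ketone.
  C≡C: C≡C triple bond → alkyne.
  CH(CH2NH2): pendant –CH2NH2: N on sp³ C, no adjacent C=O → amine.
  CH2NO2: –NO2 on carbon → nitro group.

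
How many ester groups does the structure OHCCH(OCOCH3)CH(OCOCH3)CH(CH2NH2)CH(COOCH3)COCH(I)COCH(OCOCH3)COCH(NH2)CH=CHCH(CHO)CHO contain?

terminal –CHO: carbonyl C bonded to H and C → aldehyde.
pendant –OC(=O)CH3: an acyloxy group → ester.
pendant –OC(=O)CH3: an acyloxy group → ester.
pendant –CH2NH2: N on sp³ C, no adjacent C=O → amine.
pendant –COOCH3: carbonyl C bonded to C and –OCH3 → ester.
–C(=O)– with carbon on both sides → ketone.
halogen on an sp³ carbon → alkyl halide.
–C(=O)– with carbon on both sides → ketone.
pendant –OC(=O)CH3: an acyloxy group → ester.
–C(=O)– with carbon on both sides → ketone.
–NH2 on an sp³ carbon with no adjacent C=O → amine.
C=C double bond → alkene.
pendant –CHO: carbonyl C bonded to C and H → aldehyde.
terminal –CHO: carbonyl C bonded to H and C → aldehyde.
Ester appears at: CH(OCOCH3), CH(OCOCH3), CH(COOCH3), CH(OCOCH3) → 4.

4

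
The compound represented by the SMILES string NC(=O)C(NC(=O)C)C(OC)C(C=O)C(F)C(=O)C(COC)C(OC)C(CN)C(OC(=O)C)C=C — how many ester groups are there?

1

–C(=O)NH2: carbonyl C bonded to C and to N → amide (the N is not a separate amine).
pendant –NHC(=O)CH3: N bonded to a carbonyl → amide (not amine).
pendant –OCH3: C–O–C with sp³ C, no adjacent C=O → ether.
pendant –CHO: carbonyl C bonded to C and H → aldehyde.
halogen on an sp³ carbon → alkyl halide.
–C(=O)– with carbon on both sides → ketone.
pendant –CH2OCH3: C–O–C linkage → ether.
pendant –OCH3: C–O–C with sp³ C, no adjacent C=O → ether.
pendant –CH2NH2: N on sp³ C, no adjacent C=O → amine.
pendant –OC(=O)CH3: an acyloxy group → ester.
C=C double bond → alkene.
Ester appears at: CH(OCOCH3) → 1.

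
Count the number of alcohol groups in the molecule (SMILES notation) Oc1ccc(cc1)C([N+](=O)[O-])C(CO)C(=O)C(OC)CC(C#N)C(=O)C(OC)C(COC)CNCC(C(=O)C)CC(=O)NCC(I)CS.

1

Working along the chain:
  HOC6H4: –OH attached directly to an aromatic ring → phenol (not alcohol); the ring itself is an arene.
  CH(NO2): –NO2 on an sp³ carbon → nitro (the N=O is not a carbonyl).
  CH(CH2OH): pendant –CH2OH on an sp³ backbone C → alcohol.
  CO: –C(=O)– with carbon on both sides → ketone.
  CH(OCH3): pendant –OCH3: C–O–C with sp³ C, no adjacent C=O → ether.
  CH(CN): pendant –C≡N: nitrile.
  CO: –C(=O)– with carbon on both sides → ketone.
  CH(OCH3): pendant –OCH3: C–O–C with sp³ C, no adjacent C=O → ether.
  CH(CH2OCH3): pendant –CH2OCH3: C–O–C linkage → ether.
  CH2NHCH2: C–N–C with sp³ carbons and no adjacent C=O → amine (secondary).
  CH(COCH3): pendant –COCH3: carbonyl C bonded to two carbons → ketone.
  CH2CONHCH2: –C(=O)–N– linkage → amide (the N is not an amine).
  CH(I): halogen on an sp³ carbon → alkyl halide.
  CH2SH: –SH on an sp³ carbon → thiol.
Alcohol appears at: CH(CH2OH) → 1.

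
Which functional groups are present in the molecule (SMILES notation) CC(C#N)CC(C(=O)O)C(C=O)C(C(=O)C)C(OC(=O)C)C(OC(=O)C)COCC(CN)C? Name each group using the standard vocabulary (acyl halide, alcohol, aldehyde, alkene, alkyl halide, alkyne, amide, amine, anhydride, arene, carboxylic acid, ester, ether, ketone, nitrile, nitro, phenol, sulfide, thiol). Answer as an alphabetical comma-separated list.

Taking each segment in turn:
  CH(CN): pendant –C≡N: nitrile.
  CH(COOH): pendant –COOH: carbonyl C bonded to C and –OH → carboxylic acid.
  CH(CHO): pendant –CHO: carbonyl C bonded to C and H → aldehyde.
  CH(COCH3): pendant –COCH3: carbonyl C bonded to two carbons → ketone.
  CH(OCOCH3): pendant –OC(=O)CH3: an acyloxy group → ester.
  CH(OCOCH3): pendant –OC(=O)CH3: an acyloxy group → ester.
  CH2OCH2: C–O–C with sp³ carbons on both sides and no adjacent C=O → ether.
  CH(CH2NH2): pendant –CH2NH2: N on sp³ C, no adjacent C=O → amine.

aldehyde, amine, carboxylic acid, ester, ether, ketone, nitrile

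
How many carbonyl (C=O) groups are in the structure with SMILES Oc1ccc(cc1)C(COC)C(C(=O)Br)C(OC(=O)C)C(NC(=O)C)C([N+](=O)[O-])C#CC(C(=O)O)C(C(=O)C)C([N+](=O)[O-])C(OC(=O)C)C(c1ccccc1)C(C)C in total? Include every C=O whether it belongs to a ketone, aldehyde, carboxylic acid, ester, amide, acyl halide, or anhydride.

CH(COBr): acyl halide, 1 C=O (running total 1).
CH(OCOCH3): ester, 1 C=O (running total 2).
CH(NHCOCH3): amide, 1 C=O (running total 3).
CH(COOH): carboxylic acid, 1 C=O (running total 4).
CH(COCH3): ketone, 1 C=O (running total 5).
CH(OCOCH3): ester, 1 C=O (running total 6).

6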